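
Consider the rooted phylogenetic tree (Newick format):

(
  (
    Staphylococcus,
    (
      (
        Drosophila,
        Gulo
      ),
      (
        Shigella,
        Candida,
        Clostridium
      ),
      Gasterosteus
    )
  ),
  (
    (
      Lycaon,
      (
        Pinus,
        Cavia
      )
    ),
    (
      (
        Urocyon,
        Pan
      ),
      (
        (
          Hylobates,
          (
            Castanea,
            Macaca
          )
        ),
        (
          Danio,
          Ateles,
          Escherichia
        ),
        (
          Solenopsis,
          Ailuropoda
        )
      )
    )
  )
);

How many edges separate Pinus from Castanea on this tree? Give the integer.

The MRCA of Pinus and Castanea is the node subtending ((Lycaon,(Pinus,Cavia)),((Urocyon,Pan),((Hylobates,(Castanea,Macaca)),(Danio,Ateles,Escherichia),(Solenopsis,Ailuropoda)))).
From Pinus up to that node: 3 branches. From Castanea up to the same node: 5 branches. Total: 3 + 5 = 8.

8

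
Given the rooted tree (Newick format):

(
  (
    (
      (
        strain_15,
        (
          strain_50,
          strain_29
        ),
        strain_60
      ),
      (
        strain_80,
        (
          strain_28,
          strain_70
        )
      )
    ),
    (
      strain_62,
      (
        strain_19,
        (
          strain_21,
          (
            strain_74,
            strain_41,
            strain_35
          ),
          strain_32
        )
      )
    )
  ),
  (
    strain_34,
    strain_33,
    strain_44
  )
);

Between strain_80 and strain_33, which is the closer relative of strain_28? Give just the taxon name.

strain_80

The MRCA of strain_28 and strain_80 subtends (strain_80,(strain_28,strain_70)) (3 taxa).
The MRCA of strain_28 and strain_33 is the root, subtending the entire tree (17 taxa).
The first is nested inside the second, so strain_28 shares a more recent common ancestor with strain_80.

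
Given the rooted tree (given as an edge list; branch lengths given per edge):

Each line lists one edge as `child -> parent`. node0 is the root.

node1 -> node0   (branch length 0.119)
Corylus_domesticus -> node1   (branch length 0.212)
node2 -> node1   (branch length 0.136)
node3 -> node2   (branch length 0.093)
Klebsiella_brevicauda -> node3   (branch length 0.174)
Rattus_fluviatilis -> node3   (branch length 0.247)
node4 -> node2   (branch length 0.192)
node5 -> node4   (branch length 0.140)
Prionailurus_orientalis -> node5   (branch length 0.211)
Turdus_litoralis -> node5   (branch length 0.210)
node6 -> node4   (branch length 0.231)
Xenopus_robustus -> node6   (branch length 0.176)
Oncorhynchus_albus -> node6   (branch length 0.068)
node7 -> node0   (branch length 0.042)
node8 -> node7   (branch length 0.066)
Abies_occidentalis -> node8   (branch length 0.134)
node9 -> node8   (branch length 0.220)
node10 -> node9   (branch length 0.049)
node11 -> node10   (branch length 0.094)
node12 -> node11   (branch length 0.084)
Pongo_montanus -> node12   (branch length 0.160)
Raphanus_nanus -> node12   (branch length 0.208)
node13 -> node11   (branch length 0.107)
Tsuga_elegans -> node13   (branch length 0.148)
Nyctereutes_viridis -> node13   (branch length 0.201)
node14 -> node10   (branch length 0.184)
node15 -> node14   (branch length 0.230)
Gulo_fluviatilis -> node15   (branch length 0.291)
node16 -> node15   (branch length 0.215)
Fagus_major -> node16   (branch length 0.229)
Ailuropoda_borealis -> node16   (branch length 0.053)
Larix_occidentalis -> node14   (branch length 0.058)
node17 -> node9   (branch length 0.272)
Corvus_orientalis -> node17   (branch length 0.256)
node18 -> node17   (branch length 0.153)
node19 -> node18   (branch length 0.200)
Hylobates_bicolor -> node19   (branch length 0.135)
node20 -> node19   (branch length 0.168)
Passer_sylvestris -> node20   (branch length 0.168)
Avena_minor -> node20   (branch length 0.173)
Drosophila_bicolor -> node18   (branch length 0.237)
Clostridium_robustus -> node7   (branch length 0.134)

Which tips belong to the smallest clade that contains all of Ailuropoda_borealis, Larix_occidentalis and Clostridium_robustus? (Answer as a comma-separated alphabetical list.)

Abies_occidentalis, Ailuropoda_borealis, Avena_minor, Clostridium_robustus, Corvus_orientalis, Drosophila_bicolor, Fagus_major, Gulo_fluviatilis, Hylobates_bicolor, Larix_occidentalis, Nyctereutes_viridis, Passer_sylvestris, Pongo_montanus, Raphanus_nanus, Tsuga_elegans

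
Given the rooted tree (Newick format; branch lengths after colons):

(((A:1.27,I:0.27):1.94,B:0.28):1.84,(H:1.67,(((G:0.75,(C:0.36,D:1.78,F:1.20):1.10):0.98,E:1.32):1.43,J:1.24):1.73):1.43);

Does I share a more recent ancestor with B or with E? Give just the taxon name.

The MRCA of I and B subtends ((A,I),B) (3 taxa).
The MRCA of I and E is the root, subtending the entire tree (10 taxa).
The first is nested inside the second, so I shares a more recent common ancestor with B.

B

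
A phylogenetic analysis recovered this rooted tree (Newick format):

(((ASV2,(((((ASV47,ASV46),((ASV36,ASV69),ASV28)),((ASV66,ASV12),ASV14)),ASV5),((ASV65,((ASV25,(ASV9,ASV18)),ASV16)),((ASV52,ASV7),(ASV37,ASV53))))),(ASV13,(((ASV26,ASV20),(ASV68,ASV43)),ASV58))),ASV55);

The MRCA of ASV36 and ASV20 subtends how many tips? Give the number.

25

The MRCA of ASV36 and ASV20 is the node subtending ((ASV2,(((((ASV47,ASV46),((ASV36,ASV69),ASV28)),((ASV66,ASV12),ASV14)),ASV5),((ASV65,((ASV25,(ASV9,ASV18)),ASV16)),((ASV52,ASV7),(ASV37,ASV53))))),(ASV13,(((ASV26,ASV20),(ASV68,ASV43)),ASV58))).
That clade contains 25 terminal taxa: ASV12, ASV13, ASV14, ASV16, ASV18, ASV2, ASV20, ASV25, ASV26, ASV28, ASV36, ASV37, ASV43, ASV46, ASV47, ASV5, ASV52, ASV53, ASV58, ASV65, ASV66, ASV68, ASV69, ASV7, ASV9.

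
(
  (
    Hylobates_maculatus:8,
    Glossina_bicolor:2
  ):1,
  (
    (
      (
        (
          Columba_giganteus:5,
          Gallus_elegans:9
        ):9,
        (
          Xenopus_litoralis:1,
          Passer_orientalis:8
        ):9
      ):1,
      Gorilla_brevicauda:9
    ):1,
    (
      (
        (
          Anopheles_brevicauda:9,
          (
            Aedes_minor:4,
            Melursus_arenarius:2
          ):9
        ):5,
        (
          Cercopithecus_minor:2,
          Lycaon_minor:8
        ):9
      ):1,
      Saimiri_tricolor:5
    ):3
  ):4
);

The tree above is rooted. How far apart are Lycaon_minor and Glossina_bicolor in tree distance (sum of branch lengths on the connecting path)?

28

The path runs Lycaon_minor → … → MRCA → … → Glossina_bicolor; the MRCA is the root of the tree.
Branch lengths along that path: 8 + 9 + 1 + 3 + 4 + 1 + 2 = 28.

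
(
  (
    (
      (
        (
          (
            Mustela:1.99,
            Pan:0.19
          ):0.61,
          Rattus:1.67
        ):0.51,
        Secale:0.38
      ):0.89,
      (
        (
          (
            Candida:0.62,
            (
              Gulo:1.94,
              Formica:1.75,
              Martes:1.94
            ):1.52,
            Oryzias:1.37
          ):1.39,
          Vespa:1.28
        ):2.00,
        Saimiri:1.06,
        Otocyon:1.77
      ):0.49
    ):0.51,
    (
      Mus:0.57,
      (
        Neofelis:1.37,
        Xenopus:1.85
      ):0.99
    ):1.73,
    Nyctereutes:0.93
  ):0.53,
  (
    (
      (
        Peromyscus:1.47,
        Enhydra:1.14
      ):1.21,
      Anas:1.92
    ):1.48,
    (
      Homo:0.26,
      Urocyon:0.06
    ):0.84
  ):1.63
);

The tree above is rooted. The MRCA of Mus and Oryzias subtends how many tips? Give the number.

The MRCA of Mus and Oryzias is the node subtending (((((Mustela,Pan),Rattus),Secale),(((Candida,(Gulo,Formica,Martes),Oryzias),Vespa),Saimiri,Otocyon)),(Mus,(Neofelis,Xenopus)),Nyctereutes).
That clade contains 16 terminal taxa: Candida, Formica, Gulo, Martes, Mus, Mustela, Neofelis, Nyctereutes, Oryzias, Otocyon, Pan, Rattus, Saimiri, Secale, Vespa, Xenopus.

16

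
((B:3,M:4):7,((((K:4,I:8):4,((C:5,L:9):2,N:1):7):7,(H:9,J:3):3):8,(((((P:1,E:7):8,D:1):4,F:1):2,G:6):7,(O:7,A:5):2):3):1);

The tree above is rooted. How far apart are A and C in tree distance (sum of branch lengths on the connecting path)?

39

The path runs A → … → MRCA → … → C; the MRCA is the node subtending ((((K,I),((C,L),N)),(H,J)),(((((P,E),D),F),G),(O,A))).
Branch lengths along that path: 5 + 2 + 3 + 8 + 7 + 7 + 2 + 5 = 39.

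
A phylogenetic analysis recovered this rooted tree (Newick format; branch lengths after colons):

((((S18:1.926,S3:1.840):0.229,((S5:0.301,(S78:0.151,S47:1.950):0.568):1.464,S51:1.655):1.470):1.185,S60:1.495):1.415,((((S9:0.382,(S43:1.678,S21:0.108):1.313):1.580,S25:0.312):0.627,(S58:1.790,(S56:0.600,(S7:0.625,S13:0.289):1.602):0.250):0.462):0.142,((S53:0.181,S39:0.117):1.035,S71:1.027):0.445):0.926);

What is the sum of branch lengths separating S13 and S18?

The path runs S13 → … → MRCA → … → S18; the MRCA is the root of the tree.
Branch lengths along that path: 0.289 + 1.602 + 0.250 + 0.462 + 0.142 + 0.926 + 1.415 + 1.185 + 0.229 + 1.926 = 8.426.

8.426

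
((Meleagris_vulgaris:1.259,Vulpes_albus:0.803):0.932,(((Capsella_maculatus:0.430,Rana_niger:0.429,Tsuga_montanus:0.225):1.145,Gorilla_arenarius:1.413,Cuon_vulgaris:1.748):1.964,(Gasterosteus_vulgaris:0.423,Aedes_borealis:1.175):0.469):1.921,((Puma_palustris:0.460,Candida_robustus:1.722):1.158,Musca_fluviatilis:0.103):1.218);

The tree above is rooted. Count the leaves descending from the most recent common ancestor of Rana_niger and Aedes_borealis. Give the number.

The MRCA of Rana_niger and Aedes_borealis is the node subtending (((Capsella_maculatus,Rana_niger,Tsuga_montanus),Gorilla_arenarius,Cuon_vulgaris),(Gasterosteus_vulgaris,Aedes_borealis)).
That clade contains 7 terminal taxa: Aedes_borealis, Capsella_maculatus, Cuon_vulgaris, Gasterosteus_vulgaris, Gorilla_arenarius, Rana_niger, Tsuga_montanus.

7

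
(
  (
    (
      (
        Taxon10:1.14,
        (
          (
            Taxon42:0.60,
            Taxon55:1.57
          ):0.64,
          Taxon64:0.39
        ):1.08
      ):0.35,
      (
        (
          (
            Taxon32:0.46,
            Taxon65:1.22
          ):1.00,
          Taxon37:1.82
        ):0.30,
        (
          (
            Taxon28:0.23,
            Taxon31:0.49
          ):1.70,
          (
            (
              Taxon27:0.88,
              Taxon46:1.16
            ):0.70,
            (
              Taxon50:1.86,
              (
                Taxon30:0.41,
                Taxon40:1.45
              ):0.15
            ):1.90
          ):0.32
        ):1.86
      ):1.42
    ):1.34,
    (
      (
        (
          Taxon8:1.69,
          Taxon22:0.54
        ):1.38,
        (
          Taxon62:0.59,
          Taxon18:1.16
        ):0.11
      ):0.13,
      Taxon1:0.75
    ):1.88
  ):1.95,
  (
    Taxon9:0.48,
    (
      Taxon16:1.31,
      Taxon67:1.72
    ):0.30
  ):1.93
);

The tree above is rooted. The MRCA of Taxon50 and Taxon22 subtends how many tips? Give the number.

19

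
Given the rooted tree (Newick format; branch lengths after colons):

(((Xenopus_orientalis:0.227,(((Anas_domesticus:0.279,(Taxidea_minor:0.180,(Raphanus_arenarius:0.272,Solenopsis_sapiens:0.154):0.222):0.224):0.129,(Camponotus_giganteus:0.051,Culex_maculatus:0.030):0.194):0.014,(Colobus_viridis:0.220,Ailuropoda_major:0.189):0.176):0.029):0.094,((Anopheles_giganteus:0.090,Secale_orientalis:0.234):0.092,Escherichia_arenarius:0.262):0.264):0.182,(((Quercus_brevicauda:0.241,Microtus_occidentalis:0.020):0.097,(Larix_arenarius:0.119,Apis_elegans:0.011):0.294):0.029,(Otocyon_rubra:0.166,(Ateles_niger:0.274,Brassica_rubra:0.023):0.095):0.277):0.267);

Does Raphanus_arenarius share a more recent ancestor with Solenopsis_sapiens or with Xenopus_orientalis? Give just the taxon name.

Solenopsis_sapiens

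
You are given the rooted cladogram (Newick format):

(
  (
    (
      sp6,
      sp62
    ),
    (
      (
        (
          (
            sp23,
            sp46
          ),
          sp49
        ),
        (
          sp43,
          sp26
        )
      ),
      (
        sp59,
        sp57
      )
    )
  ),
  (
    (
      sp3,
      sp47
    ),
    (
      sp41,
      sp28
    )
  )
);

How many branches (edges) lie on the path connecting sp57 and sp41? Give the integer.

The MRCA of sp57 and sp41 is the root of the tree.
From sp57 up to that node: 4 branches. From sp41 up to the same node: 3 branches. Total: 4 + 3 = 7.

7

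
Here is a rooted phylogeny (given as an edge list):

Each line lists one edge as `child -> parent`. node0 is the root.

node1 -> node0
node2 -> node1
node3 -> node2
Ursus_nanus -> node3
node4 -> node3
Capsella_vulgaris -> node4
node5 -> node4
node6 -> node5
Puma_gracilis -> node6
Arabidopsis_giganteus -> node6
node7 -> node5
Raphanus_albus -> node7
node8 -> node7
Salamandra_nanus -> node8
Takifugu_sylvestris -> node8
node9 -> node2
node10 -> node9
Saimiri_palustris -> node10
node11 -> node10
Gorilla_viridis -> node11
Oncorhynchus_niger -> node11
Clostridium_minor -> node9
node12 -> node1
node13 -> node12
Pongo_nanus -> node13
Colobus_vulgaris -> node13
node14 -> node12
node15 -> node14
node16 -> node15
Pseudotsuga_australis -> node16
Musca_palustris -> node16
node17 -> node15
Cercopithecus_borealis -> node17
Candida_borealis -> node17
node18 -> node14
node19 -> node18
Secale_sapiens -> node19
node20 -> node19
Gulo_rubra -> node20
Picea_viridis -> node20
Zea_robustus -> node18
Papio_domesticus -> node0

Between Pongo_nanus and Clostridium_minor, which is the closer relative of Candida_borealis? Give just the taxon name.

The MRCA of Candida_borealis and Pongo_nanus subtends ((Pongo_nanus,Colobus_vulgaris),(((Pseudotsuga_australis,Musca_palustris),(Cercopithecus_borealis,Candida_borealis)),((Secale_sapiens,(Gulo_rubra,Picea_viridis)),Zea_robustus))) (10 taxa).
The MRCA of Candida_borealis and Clostridium_minor subtends (((Ursus_nanus,(Capsella_vulgaris,((Puma_gracilis,Arabidopsis_giganteus),(Raphanus_albus,(Salamandra_nanus,Takifugu_sylvestris))))),((Saimiri_palustris,(Gorilla_viridis,Oncorhynchus_niger)),Clostridium_minor)),((Pongo_nanus,Colobus_vulgaris),(((Pseudotsuga_australis,Musca_palustris),(Cercopithecus_borealis,Candida_borealis)),((Secale_sapiens,(Gulo_rubra,Picea_viridis)),Zea_robustus)))) (21 taxa).
The first is nested inside the second, so Candida_borealis shares a more recent common ancestor with Pongo_nanus.

Pongo_nanus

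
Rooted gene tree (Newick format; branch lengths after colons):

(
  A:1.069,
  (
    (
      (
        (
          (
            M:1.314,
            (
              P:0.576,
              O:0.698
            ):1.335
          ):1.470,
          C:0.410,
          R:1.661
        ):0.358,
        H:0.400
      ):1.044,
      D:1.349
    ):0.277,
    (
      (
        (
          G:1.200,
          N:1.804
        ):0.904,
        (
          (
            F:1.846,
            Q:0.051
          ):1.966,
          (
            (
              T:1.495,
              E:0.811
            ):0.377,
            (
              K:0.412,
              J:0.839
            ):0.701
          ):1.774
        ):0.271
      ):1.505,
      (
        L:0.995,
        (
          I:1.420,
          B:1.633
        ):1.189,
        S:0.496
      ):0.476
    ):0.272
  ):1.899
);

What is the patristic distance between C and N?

The path runs C → … → MRCA → … → N; the MRCA is the node subtending (((((M,(P,O)),C,R),H),D),(((G,N),((F,Q),((T,E),(K,J)))),(L,(I,B),S))).
Branch lengths along that path: 0.410 + 0.358 + 1.044 + 0.277 + 0.272 + 1.505 + 0.904 + 1.804 = 6.574.

6.574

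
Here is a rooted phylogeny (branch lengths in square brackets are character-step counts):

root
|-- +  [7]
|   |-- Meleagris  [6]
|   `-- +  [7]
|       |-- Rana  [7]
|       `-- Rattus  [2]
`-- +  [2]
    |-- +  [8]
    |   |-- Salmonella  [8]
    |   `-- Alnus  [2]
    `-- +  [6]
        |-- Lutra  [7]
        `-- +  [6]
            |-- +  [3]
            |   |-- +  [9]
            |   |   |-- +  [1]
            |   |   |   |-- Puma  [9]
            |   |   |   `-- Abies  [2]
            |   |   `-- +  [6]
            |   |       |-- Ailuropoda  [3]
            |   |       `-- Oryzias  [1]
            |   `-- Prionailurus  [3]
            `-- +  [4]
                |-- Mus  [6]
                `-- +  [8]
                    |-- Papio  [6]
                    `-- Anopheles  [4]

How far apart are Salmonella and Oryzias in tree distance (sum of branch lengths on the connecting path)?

47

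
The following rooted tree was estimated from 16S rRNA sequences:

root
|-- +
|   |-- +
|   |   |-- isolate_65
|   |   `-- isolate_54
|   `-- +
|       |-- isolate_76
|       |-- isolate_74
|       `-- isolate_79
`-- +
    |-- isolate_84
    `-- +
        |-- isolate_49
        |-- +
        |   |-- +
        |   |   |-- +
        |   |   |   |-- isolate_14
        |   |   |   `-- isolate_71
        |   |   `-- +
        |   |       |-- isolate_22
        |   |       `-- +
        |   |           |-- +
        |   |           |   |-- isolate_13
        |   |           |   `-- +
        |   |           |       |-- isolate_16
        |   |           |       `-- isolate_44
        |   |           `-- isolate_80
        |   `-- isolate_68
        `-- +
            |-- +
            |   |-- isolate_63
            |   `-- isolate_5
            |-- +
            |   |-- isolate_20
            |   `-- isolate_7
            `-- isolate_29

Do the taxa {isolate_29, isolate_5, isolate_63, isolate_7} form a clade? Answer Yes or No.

The MRCA of the listed taxa subtends ((isolate_63,isolate_5),(isolate_20,isolate_7),isolate_29).
That clade also contains isolate_20, which is not in the proposed group, so the group is not monophyletic.

No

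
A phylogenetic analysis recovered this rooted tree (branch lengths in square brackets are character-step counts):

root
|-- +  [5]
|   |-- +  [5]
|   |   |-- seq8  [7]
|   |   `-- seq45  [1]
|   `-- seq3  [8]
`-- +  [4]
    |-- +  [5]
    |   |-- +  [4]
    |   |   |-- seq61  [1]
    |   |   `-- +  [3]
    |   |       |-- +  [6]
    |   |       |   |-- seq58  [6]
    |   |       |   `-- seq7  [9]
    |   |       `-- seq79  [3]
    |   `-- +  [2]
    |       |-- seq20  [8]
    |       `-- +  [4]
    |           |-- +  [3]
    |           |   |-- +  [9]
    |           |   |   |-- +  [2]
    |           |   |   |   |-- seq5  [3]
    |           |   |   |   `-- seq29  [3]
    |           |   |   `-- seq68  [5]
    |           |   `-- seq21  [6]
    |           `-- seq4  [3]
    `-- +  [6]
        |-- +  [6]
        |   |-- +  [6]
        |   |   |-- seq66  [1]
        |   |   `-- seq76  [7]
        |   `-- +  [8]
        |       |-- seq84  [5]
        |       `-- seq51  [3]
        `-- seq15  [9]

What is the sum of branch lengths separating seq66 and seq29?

The path runs seq66 → … → MRCA → … → seq29; the MRCA is the node subtending (((seq61,((seq58,seq7),seq79)),(seq20,((((seq5,seq29),seq68),seq21),seq4))),(((seq66,seq76),(seq84,seq51)),seq15)).
Branch lengths along that path: 1 + 6 + 6 + 6 + 5 + 2 + 4 + 3 + 9 + 2 + 3 = 47.

47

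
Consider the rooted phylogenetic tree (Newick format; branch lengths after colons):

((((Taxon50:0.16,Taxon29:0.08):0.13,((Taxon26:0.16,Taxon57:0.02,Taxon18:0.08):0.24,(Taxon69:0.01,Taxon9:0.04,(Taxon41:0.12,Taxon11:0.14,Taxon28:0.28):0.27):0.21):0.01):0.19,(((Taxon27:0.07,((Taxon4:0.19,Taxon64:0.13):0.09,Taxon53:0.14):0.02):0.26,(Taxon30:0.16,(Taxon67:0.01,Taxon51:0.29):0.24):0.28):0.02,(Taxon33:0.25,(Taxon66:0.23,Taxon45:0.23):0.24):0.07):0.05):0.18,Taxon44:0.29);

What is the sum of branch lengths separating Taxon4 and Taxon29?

1.03

The path runs Taxon4 → … → MRCA → … → Taxon29; the MRCA is the node subtending (((Taxon50,Taxon29),((Taxon26,Taxon57,Taxon18),(Taxon69,Taxon9,(Taxon41,Taxon11,Taxon28)))),(((Taxon27,((Taxon4,Taxon64),Taxon53)),(Taxon30,(Taxon67,Taxon51))),(Taxon33,(Taxon66,Taxon45)))).
Branch lengths along that path: 0.19 + 0.09 + 0.02 + 0.26 + 0.02 + 0.05 + 0.19 + 0.13 + 0.08 = 1.03.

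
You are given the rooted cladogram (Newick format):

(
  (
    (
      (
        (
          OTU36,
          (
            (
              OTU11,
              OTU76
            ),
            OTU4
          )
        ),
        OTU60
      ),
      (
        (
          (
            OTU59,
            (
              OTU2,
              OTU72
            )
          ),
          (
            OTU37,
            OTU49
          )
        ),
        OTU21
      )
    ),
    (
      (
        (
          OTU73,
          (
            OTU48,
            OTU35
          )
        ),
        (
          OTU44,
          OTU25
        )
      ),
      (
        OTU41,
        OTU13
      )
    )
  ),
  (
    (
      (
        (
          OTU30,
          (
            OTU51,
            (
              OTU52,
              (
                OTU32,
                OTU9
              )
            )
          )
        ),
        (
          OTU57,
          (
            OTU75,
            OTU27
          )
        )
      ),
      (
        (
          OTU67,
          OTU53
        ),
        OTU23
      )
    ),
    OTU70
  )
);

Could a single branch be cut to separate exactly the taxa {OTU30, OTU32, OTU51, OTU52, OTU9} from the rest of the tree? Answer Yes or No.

Yes

The most recent common ancestor of these taxa subtends (OTU30,(OTU51,(OTU52,(OTU32,OTU9)))).
That clade has exactly 5 tips — every listed taxon and nothing else — so the group is monophyletic.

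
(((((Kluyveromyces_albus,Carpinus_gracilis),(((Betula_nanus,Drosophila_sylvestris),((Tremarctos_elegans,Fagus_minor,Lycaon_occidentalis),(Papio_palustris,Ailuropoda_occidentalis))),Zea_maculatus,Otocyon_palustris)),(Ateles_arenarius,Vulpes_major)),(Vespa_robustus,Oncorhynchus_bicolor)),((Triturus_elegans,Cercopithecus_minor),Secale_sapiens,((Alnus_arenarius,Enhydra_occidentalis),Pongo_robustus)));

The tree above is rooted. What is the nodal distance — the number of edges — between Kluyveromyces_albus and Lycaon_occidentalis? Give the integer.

7

The MRCA of Kluyveromyces_albus and Lycaon_occidentalis is the node subtending ((Kluyveromyces_albus,Carpinus_gracilis),(((Betula_nanus,Drosophila_sylvestris),((Tremarctos_elegans,Fagus_minor,Lycaon_occidentalis),(Papio_palustris,Ailuropoda_occidentalis))),Zea_maculatus,Otocyon_palustris)).
From Kluyveromyces_albus up to that node: 2 branches. From Lycaon_occidentalis up to the same node: 5 branches. Total: 2 + 5 = 7.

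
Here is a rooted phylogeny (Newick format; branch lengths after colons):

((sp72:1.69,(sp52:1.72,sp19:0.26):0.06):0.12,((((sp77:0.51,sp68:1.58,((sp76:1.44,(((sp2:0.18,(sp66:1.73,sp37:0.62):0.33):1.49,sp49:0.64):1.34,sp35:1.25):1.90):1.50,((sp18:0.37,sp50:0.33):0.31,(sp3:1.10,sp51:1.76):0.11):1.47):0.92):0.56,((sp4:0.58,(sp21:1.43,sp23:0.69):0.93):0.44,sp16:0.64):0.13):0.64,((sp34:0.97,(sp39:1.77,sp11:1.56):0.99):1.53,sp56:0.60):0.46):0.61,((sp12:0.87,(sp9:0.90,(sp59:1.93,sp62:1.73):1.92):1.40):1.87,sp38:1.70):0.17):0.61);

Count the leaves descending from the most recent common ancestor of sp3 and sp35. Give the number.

The MRCA of sp3 and sp35 is the node subtending ((sp76,(((sp2,(sp66,sp37)),sp49),sp35)),((sp18,sp50),(sp3,sp51))).
That clade contains 10 terminal taxa: sp18, sp2, sp3, sp35, sp37, sp49, sp50, sp51, sp66, sp76.

10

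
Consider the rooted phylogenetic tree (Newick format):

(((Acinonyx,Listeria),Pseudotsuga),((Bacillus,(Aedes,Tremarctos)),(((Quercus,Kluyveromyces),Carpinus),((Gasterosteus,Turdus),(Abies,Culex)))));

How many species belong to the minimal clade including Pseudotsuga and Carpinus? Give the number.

The MRCA of Pseudotsuga and Carpinus is the root, so the clade is the entire tree.
That clade contains 13 terminal taxa: Abies, Acinonyx, Aedes, Bacillus, Carpinus, Culex, Gasterosteus, Kluyveromyces, Listeria, Pseudotsuga, Quercus, Tremarctos, Turdus.

13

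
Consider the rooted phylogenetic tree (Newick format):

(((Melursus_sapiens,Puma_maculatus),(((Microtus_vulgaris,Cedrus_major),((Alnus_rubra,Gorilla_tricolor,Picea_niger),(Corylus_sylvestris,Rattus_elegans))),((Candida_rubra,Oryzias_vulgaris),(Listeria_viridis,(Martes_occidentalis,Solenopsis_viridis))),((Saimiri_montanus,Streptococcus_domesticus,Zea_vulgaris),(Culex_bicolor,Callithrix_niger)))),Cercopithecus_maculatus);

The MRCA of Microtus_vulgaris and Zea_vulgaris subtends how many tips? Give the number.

The MRCA of Microtus_vulgaris and Zea_vulgaris is the node subtending (((Microtus_vulgaris,Cedrus_major),((Alnus_rubra,Gorilla_tricolor,Picea_niger),(Corylus_sylvestris,Rattus_elegans))),((Candida_rubra,Oryzias_vulgaris),(Listeria_viridis,(Martes_occidentalis,Solenopsis_viridis))),((Saimiri_montanus,Streptococcus_domesticus,Zea_vulgaris),(Culex_bicolor,Callithrix_niger))).
That clade contains 17 terminal taxa: Alnus_rubra, Callithrix_niger, Candida_rubra, Cedrus_major, Corylus_sylvestris, Culex_bicolor, Gorilla_tricolor, Listeria_viridis, Martes_occidentalis, Microtus_vulgaris, Oryzias_vulgaris, Picea_niger, Rattus_elegans, Saimiri_montanus, Solenopsis_viridis, Streptococcus_domesticus, Zea_vulgaris.

17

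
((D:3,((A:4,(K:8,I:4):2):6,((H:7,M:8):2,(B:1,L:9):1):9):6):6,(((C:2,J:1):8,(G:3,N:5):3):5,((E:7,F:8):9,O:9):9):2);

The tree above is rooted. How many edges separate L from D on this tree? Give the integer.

5

The MRCA of L and D is the node subtending (D,((A,(K,I)),((H,M),(B,L)))).
From L up to that node: 4 branches. From D up to the same node: 1 branch. Total: 4 + 1 = 5.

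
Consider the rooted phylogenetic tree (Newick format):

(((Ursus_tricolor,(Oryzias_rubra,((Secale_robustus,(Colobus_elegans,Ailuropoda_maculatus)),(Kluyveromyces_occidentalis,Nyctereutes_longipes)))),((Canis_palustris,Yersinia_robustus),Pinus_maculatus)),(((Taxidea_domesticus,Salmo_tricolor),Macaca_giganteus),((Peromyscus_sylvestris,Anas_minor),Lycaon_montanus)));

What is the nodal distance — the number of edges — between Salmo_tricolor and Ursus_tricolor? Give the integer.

The MRCA of Salmo_tricolor and Ursus_tricolor is the root of the tree.
From Salmo_tricolor up to that node: 4 branches. From Ursus_tricolor up to the same node: 3 branches. Total: 4 + 3 = 7.

7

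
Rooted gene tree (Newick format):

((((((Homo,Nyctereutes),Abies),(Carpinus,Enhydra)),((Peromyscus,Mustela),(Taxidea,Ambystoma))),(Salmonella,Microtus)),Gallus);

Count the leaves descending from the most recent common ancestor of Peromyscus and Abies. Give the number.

The MRCA of Peromyscus and Abies is the node subtending ((((Homo,Nyctereutes),Abies),(Carpinus,Enhydra)),((Peromyscus,Mustela),(Taxidea,Ambystoma))).
That clade contains 9 terminal taxa: Abies, Ambystoma, Carpinus, Enhydra, Homo, Mustela, Nyctereutes, Peromyscus, Taxidea.

9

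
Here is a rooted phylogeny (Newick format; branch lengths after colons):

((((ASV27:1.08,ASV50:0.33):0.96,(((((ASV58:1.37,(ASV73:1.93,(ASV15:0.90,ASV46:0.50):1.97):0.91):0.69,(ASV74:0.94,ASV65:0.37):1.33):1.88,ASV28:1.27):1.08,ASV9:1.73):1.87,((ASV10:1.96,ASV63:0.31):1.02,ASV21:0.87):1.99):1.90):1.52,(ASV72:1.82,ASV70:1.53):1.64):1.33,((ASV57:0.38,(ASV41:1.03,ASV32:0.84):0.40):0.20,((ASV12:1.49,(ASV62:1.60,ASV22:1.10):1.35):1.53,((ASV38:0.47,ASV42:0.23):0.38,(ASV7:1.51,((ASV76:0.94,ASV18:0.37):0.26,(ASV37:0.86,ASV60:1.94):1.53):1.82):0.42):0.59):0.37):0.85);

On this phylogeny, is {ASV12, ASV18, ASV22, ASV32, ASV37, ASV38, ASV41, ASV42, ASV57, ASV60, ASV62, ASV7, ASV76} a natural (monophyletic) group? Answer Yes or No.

Yes

The most recent common ancestor of these taxa subtends ((ASV57,(ASV41,ASV32)),((ASV12,(ASV62,ASV22)),((ASV38,ASV42),(ASV7,((ASV76,ASV18),(ASV37,ASV60)))))).
That clade has exactly 13 tips — every listed taxon and nothing else — so the group is monophyletic.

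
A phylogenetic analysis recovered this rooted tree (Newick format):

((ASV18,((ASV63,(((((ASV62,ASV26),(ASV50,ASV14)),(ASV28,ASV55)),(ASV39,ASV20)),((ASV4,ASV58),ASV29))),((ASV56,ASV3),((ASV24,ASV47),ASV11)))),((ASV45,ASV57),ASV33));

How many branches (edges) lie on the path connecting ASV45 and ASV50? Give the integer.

The MRCA of ASV45 and ASV50 is the root of the tree.
From ASV45 up to that node: 3 branches. From ASV50 up to the same node: 9 branches. Total: 3 + 9 = 12.

12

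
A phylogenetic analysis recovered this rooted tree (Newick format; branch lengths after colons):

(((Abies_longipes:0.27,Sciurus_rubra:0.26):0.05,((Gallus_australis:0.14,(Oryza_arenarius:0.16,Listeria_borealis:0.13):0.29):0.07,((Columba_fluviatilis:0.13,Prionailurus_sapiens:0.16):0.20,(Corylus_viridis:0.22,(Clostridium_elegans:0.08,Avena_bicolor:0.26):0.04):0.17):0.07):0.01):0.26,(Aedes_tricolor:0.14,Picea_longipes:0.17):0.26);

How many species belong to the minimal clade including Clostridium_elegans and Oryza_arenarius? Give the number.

The MRCA of Clostridium_elegans and Oryza_arenarius is the node subtending ((Gallus_australis,(Oryza_arenarius,Listeria_borealis)),((Columba_fluviatilis,Prionailurus_sapiens),(Corylus_viridis,(Clostridium_elegans,Avena_bicolor)))).
That clade contains 8 terminal taxa: Avena_bicolor, Clostridium_elegans, Columba_fluviatilis, Corylus_viridis, Gallus_australis, Listeria_borealis, Oryza_arenarius, Prionailurus_sapiens.

8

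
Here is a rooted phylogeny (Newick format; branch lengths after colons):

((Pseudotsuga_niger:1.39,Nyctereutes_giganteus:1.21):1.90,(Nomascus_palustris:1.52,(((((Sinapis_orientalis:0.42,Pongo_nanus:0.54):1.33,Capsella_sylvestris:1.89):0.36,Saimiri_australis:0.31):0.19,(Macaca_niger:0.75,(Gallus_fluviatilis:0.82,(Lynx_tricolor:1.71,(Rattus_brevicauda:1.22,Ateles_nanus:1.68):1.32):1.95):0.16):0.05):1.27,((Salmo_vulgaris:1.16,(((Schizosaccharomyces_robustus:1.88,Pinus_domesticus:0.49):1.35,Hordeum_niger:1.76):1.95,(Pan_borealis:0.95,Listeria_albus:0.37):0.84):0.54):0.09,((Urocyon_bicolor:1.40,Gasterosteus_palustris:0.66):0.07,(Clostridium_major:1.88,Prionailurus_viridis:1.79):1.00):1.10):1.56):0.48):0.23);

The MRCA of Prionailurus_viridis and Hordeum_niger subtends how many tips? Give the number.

The MRCA of Prionailurus_viridis and Hordeum_niger is the node subtending ((Salmo_vulgaris,(((Schizosaccharomyces_robustus,Pinus_domesticus),Hordeum_niger),(Pan_borealis,Listeria_albus))),((Urocyon_bicolor,Gasterosteus_palustris),(Clostridium_major,Prionailurus_viridis))).
That clade contains 10 terminal taxa: Clostridium_major, Gasterosteus_palustris, Hordeum_niger, Listeria_albus, Pan_borealis, Pinus_domesticus, Prionailurus_viridis, Salmo_vulgaris, Schizosaccharomyces_robustus, Urocyon_bicolor.

10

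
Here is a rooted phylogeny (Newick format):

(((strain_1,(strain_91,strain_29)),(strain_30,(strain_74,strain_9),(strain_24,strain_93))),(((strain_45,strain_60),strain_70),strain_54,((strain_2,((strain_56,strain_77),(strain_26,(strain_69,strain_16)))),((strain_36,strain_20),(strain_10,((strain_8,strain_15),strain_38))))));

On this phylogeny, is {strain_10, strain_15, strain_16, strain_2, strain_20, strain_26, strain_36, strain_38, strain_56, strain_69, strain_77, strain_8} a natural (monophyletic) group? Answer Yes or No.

Yes

The most recent common ancestor of these taxa subtends ((strain_2,((strain_56,strain_77),(strain_26,(strain_69,strain_16)))),((strain_36,strain_20),(strain_10,((strain_8,strain_15),strain_38)))).
That clade has exactly 12 tips — every listed taxon and nothing else — so the group is monophyletic.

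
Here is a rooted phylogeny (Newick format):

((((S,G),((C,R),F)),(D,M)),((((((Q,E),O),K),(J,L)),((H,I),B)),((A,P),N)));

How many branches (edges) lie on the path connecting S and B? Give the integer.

The MRCA of S and B is the root of the tree.
From S up to that node: 4 branches. From B up to the same node: 4 branches. Total: 4 + 4 = 8.

8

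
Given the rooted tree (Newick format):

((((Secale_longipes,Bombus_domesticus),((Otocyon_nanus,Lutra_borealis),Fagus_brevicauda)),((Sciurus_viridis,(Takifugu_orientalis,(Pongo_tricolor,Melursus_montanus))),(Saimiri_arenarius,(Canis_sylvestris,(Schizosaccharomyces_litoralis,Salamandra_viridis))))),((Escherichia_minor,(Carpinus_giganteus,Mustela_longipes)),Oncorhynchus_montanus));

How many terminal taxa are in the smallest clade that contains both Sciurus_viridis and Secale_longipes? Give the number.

The MRCA of Sciurus_viridis and Secale_longipes is the node subtending (((Secale_longipes,Bombus_domesticus),((Otocyon_nanus,Lutra_borealis),Fagus_brevicauda)),((Sciurus_viridis,(Takifugu_orientalis,(Pongo_tricolor,Melursus_montanus))),(Saimiri_arenarius,(Canis_sylvestris,(Schizosaccharomyces_litoralis,Salamandra_viridis))))).
That clade contains 13 terminal taxa: Bombus_domesticus, Canis_sylvestris, Fagus_brevicauda, Lutra_borealis, Melursus_montanus, Otocyon_nanus, Pongo_tricolor, Saimiri_arenarius, Salamandra_viridis, Schizosaccharomyces_litoralis, Sciurus_viridis, Secale_longipes, Takifugu_orientalis.

13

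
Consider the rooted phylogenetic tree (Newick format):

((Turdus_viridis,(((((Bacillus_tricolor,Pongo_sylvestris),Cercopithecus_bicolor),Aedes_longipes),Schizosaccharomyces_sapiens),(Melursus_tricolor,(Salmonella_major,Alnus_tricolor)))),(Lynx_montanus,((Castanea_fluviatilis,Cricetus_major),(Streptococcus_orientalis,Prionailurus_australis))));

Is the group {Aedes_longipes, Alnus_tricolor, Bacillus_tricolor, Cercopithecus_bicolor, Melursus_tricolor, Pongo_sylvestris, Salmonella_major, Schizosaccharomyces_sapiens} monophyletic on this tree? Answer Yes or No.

The most recent common ancestor of these taxa subtends (((((Bacillus_tricolor,Pongo_sylvestris),Cercopithecus_bicolor),Aedes_longipes),Schizosaccharomyces_sapiens),(Melursus_tricolor,(Salmonella_major,Alnus_tricolor))).
That clade has exactly 8 tips — every listed taxon and nothing else — so the group is monophyletic.

Yes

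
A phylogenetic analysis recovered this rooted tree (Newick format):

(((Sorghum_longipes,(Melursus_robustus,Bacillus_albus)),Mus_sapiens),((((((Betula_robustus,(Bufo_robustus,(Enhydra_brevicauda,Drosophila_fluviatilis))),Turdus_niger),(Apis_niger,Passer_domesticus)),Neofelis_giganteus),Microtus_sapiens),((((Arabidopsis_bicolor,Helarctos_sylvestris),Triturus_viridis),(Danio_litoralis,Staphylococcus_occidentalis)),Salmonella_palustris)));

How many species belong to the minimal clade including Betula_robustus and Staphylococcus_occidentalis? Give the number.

15

The MRCA of Betula_robustus and Staphylococcus_occidentalis is the node subtending ((((((Betula_robustus,(Bufo_robustus,(Enhydra_brevicauda,Drosophila_fluviatilis))),Turdus_niger),(Apis_niger,Passer_domesticus)),Neofelis_giganteus),Microtus_sapiens),((((Arabidopsis_bicolor,Helarctos_sylvestris),Triturus_viridis),(Danio_litoralis,Staphylococcus_occidentalis)),Salmonella_palustris)).
That clade contains 15 terminal taxa: Apis_niger, Arabidopsis_bicolor, Betula_robustus, Bufo_robustus, Danio_litoralis, Drosophila_fluviatilis, Enhydra_brevicauda, Helarctos_sylvestris, Microtus_sapiens, Neofelis_giganteus, Passer_domesticus, Salmonella_palustris, Staphylococcus_occidentalis, Triturus_viridis, Turdus_niger.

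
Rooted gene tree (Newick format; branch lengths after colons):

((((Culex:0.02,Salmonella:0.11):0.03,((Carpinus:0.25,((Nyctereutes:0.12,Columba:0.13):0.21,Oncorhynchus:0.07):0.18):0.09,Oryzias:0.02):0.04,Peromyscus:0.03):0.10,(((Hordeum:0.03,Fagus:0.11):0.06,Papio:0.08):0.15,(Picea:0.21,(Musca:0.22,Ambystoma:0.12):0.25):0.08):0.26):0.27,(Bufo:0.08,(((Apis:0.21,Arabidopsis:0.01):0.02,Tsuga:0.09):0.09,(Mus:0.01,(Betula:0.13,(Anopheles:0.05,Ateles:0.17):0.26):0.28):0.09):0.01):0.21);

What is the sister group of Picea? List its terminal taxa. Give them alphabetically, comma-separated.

Picea attaches to the tree at the node subtending (Picea,(Musca,Ambystoma)).
The other lineage descending from that same node — the sister group — is (Musca,Ambystoma); its 2 tips in alphabetical order are the answer.

Ambystoma, Musca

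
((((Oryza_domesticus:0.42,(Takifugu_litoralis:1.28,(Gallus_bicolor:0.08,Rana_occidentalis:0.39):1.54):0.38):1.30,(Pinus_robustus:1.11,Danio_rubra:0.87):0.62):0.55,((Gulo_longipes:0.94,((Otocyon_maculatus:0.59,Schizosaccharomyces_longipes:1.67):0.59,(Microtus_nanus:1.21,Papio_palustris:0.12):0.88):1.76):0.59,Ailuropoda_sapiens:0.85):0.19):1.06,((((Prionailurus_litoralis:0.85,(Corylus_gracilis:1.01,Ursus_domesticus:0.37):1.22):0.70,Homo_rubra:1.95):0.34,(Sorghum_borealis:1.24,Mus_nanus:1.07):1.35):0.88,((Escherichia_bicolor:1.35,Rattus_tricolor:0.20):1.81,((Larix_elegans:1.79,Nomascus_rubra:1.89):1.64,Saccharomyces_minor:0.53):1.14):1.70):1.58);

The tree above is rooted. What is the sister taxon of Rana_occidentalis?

Rana_occidentalis attaches to the tree at the node subtending (Gallus_bicolor,Rana_occidentalis).
The other lineage descending from that same node — the sister group — is the single tip Gallus_bicolor.

Gallus_bicolor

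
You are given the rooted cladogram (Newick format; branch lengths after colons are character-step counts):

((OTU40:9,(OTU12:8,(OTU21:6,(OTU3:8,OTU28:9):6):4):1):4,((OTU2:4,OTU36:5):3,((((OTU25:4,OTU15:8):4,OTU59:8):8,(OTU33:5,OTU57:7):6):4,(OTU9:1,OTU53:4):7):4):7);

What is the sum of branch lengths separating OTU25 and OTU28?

55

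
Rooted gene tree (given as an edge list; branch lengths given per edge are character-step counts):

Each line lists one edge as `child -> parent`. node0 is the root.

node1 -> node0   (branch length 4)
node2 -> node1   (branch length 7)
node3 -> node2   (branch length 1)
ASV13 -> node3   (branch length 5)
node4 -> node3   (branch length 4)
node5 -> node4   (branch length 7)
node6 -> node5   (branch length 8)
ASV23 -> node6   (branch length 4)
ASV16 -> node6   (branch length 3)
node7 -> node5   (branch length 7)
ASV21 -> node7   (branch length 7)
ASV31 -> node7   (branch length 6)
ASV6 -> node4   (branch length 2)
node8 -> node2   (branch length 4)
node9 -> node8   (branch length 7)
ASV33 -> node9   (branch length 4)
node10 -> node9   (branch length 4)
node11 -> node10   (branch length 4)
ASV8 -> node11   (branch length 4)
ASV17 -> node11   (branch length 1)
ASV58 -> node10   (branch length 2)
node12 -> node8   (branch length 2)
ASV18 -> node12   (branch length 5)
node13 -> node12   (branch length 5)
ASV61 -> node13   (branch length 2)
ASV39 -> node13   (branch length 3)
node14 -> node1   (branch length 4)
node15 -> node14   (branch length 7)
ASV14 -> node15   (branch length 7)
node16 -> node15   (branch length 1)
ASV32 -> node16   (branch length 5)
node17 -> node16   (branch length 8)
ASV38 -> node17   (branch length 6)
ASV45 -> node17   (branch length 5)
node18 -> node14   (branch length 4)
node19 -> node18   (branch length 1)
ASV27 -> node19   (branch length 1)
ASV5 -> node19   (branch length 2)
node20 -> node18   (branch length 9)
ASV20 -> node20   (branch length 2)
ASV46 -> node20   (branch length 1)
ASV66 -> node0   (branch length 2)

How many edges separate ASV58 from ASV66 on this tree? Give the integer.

7

The MRCA of ASV58 and ASV66 is the root of the tree.
From ASV58 up to that node: 6 branches. From ASV66 up to the same node: 1 branch. Total: 6 + 1 = 7.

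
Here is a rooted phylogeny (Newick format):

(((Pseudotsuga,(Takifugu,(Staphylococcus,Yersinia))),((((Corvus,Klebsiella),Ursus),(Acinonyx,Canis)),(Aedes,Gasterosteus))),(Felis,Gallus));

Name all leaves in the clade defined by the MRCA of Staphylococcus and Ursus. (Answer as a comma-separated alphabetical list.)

Acinonyx, Aedes, Canis, Corvus, Gasterosteus, Klebsiella, Pseudotsuga, Staphylococcus, Takifugu, Ursus, Yersinia

Tracing Staphylococcus: it sits inside (Staphylococcus,Yersinia).
Tracing Ursus: it sits inside ((Corvus,Klebsiella),Ursus).
The smallest clade enclosing both is ((Pseudotsuga,(Takifugu,(Staphylococcus,Yersinia))),((((Corvus,Klebsiella),Ursus),(Acinonyx,Canis)),(Aedes,Gasterosteus))); the answer is its 11 terminal taxa in alphabetical order.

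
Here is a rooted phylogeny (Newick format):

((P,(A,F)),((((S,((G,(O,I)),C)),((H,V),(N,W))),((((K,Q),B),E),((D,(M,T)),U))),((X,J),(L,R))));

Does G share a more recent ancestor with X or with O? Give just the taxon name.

O

The MRCA of G and O subtends (G,(O,I)) (3 taxa).
The MRCA of G and X subtends ((((S,((G,(O,I)),C)),((H,V),(N,W))),((((K,Q),B),E),((D,(M,T)),U))),((X,J),(L,R))) (21 taxa).
The first is nested inside the second, so G shares a more recent common ancestor with O.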